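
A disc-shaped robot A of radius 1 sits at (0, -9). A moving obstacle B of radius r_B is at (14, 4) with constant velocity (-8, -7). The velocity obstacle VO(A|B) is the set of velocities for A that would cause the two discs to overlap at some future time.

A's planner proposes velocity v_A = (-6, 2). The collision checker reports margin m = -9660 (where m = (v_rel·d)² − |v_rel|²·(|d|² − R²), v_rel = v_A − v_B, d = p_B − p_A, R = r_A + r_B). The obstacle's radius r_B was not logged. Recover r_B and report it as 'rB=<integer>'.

m = -9660
d = (14, 13);  v_rel = (2, 9),  |v_rel|² = 85
v_rel×d = (2)·(13) − (9)·(14) = -100
since m = R²·85 − (-100)²:  R² = (10000 + -9660) / 85 = 4
R = √4 = 2  ⇒  r_B = 2 − 1 = 1

rB=1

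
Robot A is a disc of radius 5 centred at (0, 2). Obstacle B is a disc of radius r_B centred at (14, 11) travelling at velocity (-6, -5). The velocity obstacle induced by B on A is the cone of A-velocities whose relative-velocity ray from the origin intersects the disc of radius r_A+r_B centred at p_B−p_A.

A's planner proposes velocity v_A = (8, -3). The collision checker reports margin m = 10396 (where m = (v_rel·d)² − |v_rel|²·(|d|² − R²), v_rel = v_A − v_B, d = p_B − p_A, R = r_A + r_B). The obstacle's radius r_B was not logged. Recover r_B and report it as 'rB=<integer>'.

m = 10396
d = (14, 9);  v_rel = (14, 2),  |v_rel|² = 200
v_rel×d = (14)·(9) − (2)·(14) = 98
since m = R²·200 − 98²:  R² = (9604 + 10396) / 200 = 100
R = √100 = 10  ⇒  r_B = 10 − 5 = 5

rB=5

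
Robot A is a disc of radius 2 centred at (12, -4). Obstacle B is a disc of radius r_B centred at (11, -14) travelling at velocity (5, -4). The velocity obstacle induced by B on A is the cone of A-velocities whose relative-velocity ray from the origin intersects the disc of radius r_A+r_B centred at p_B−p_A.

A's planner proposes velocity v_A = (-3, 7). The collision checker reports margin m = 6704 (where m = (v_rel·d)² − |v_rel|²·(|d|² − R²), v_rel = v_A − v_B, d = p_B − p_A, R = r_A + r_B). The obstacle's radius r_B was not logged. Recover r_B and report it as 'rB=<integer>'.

m = 6704
d = (-1, -10);  v_rel = (-8, 11),  |v_rel|² = 185
v_rel×d = (-8)·(-10) − (11)·(-1) = 91
since m = R²·185 − 91²:  R² = (8281 + 6704) / 185 = 81
R = √81 = 9  ⇒  r_B = 9 − 2 = 7

rB=7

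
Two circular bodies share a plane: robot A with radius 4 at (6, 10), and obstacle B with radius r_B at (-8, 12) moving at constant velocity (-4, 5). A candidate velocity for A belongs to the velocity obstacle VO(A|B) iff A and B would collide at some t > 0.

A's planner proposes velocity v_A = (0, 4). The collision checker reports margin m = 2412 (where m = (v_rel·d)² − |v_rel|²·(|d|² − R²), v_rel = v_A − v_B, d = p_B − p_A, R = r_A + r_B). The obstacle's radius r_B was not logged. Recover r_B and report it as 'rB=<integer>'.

m = 2412
d = (-14, 2);  v_rel = (4, -1),  |v_rel|² = 17
v_rel×d = (4)·(2) − (-1)·(-14) = -6
since m = R²·17 − (-6)²:  R² = (36 + 2412) / 17 = 144
R = √144 = 12  ⇒  r_B = 12 − 4 = 8

rB=8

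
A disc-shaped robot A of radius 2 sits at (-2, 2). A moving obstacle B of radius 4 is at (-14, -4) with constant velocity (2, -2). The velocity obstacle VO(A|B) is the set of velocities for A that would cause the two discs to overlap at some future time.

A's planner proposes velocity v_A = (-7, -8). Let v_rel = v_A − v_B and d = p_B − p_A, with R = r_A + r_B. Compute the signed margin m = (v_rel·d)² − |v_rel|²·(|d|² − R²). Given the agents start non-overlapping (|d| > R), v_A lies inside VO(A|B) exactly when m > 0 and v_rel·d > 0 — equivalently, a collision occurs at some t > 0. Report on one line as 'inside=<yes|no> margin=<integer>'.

d = (-12, -6),  |d|² = 180;  R = 2+4 = 6,  c = 180−6² = 144
v_rel = (-9, -6),  |v_rel|² = 117;  v_rel·d = (-9)·(-12) + (-6)·(-6) = 144
117·t² − 288·t + 144 = 0  ⇒  m = 144² − 117·144 = 3888
m = 3888 > 0,  v_rel·d = 144 > 0  ⇒  inside

inside=yes margin=3888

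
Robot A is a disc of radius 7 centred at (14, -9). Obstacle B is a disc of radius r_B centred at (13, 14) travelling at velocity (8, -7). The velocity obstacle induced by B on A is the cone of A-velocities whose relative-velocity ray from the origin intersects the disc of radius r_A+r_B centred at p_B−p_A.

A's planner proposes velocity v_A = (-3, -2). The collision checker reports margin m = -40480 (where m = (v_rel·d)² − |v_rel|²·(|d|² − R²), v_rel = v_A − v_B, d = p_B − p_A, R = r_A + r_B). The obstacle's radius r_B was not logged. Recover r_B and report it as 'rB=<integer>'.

m = -40480
d = (-1, 23);  v_rel = (-11, 5),  |v_rel|² = 146
v_rel×d = (-11)·(23) − (5)·(-1) = -248
since m = R²·146 − (-248)²:  R² = (61504 + -40480) / 146 = 144
R = √144 = 12  ⇒  r_B = 12 − 7 = 5

rB=5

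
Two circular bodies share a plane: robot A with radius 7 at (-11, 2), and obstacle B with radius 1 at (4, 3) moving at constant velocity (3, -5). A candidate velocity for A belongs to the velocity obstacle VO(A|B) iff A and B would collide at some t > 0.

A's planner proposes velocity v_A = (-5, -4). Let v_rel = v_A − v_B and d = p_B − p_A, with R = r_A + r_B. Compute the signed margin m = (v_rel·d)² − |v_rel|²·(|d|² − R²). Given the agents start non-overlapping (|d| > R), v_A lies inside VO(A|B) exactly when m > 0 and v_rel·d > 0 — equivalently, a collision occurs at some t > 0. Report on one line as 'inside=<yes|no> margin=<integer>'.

d = (15, 1),  |d|² = 226;  R = 7+1 = 8,  c = 226−8² = 162
v_rel = (-8, 1),  |v_rel|² = 65;  v_rel·d = (-8)·(15) + (1)·(1) = -119
65·t² + 238·t + 162 = 0  ⇒  m = (-119)² − 65·162 = 3631
m = 3631 > 0,  v_rel·d = -119 < 0  ⇒  outside

inside=no margin=3631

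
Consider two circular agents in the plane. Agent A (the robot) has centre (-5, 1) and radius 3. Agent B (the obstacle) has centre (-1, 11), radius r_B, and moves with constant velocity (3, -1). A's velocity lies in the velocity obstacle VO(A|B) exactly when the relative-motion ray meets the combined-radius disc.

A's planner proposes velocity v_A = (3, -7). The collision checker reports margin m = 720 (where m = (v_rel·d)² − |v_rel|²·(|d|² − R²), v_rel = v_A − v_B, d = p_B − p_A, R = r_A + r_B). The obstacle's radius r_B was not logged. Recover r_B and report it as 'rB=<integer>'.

m = 720
d = (4, 10);  v_rel = (0, -6),  |v_rel|² = 36
v_rel×d = (0)·(10) − (-6)·(4) = 24
since m = R²·36 − 24²:  R² = (576 + 720) / 36 = 36
R = √36 = 6  ⇒  r_B = 6 − 3 = 3

rB=3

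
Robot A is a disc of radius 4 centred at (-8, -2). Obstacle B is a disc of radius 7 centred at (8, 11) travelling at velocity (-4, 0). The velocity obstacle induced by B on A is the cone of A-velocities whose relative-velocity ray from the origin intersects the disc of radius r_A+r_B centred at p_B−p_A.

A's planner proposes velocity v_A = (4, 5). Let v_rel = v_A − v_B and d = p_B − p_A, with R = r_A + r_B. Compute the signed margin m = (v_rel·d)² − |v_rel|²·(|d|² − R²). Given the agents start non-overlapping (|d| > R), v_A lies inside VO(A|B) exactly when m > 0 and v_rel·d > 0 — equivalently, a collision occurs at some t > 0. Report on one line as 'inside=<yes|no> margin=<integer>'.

d = (16, 13),  |d|² = 425;  R = 4+7 = 11,  c = 425−11² = 304
v_rel = (8, 5),  |v_rel|² = 89;  v_rel·d = (8)·(16) + (5)·(13) = 193
89·t² − 386·t + 304 = 0  ⇒  m = 193² − 89·304 = 10193
m = 10193 > 0,  v_rel·d = 193 > 0  ⇒  inside

inside=yes margin=10193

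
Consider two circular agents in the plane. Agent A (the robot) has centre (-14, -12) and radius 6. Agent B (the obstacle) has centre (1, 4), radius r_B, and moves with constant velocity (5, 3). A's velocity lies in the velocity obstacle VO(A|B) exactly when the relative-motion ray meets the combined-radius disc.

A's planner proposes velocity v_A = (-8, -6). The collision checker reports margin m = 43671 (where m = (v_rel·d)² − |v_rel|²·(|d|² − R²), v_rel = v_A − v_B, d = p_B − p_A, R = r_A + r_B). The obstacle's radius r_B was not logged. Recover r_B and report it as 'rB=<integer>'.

m = 43671
d = (15, 16);  v_rel = (-13, -9),  |v_rel|² = 250
v_rel×d = (-13)·(16) − (-9)·(15) = -73
since m = R²·250 − (-73)²:  R² = (5329 + 43671) / 250 = 196
R = √196 = 14  ⇒  r_B = 14 − 6 = 8

rB=8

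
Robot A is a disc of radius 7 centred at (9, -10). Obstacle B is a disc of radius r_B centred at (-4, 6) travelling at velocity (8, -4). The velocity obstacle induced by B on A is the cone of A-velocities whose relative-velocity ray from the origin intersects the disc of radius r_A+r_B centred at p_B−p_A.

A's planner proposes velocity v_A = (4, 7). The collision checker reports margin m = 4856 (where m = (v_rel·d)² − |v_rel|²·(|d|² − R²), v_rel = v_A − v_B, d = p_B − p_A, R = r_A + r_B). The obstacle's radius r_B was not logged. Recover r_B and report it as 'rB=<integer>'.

m = 4856
d = (-13, 16);  v_rel = (-4, 11),  |v_rel|² = 137
v_rel×d = (-4)·(16) − (11)·(-13) = 79
since m = R²·137 − 79²:  R² = (6241 + 4856) / 137 = 81
R = √81 = 9  ⇒  r_B = 9 − 7 = 2

rB=2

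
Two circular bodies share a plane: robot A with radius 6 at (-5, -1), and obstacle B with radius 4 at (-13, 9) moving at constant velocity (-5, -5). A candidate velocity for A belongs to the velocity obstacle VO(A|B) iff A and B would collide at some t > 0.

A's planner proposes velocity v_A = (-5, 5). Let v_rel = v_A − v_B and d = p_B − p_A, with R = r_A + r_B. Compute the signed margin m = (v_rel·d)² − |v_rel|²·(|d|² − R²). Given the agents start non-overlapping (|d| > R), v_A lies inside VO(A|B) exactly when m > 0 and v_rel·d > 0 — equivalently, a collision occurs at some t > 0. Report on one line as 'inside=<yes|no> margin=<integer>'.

d = (-8, 10),  |d|² = 164;  R = 6+4 = 10,  c = 164−10² = 64
v_rel = (0, 10),  |v_rel|² = 100;  v_rel·d = (0)·(-8) + (10)·(10) = 100
100·t² − 200·t + 64 = 0  ⇒  m = 100² − 100·64 = 3600
m = 3600 > 0,  v_rel·d = 100 > 0  ⇒  inside

inside=yes margin=3600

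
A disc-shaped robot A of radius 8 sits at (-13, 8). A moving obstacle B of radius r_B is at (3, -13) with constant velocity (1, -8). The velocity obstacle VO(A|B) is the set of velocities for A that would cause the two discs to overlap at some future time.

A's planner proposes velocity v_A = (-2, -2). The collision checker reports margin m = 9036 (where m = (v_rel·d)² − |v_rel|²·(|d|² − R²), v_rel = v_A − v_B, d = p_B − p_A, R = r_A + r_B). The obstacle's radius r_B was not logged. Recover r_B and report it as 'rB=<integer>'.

m = 9036
d = (16, -21);  v_rel = (-3, 6),  |v_rel|² = 45
v_rel×d = (-3)·(-21) − (6)·(16) = -33
since m = R²·45 − (-33)²:  R² = (1089 + 9036) / 45 = 225
R = √225 = 15  ⇒  r_B = 15 − 8 = 7

rB=7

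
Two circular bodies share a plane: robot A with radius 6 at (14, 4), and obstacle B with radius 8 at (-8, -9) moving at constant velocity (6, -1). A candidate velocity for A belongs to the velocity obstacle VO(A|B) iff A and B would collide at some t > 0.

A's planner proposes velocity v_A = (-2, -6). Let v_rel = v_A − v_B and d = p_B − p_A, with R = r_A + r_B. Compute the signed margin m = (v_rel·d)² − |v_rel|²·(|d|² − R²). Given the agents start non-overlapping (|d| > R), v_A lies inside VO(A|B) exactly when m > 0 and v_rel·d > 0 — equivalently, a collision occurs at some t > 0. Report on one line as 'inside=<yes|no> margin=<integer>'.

d = (-22, -13),  |d|² = 653;  R = 6+8 = 14,  c = 653−14² = 457
v_rel = (-8, -5),  |v_rel|² = 89;  v_rel·d = (-8)·(-22) + (-5)·(-13) = 241
89·t² − 482·t + 457 = 0  ⇒  m = 241² − 89·457 = 17408
m = 17408 > 0,  v_rel·d = 241 > 0  ⇒  inside

inside=yes margin=17408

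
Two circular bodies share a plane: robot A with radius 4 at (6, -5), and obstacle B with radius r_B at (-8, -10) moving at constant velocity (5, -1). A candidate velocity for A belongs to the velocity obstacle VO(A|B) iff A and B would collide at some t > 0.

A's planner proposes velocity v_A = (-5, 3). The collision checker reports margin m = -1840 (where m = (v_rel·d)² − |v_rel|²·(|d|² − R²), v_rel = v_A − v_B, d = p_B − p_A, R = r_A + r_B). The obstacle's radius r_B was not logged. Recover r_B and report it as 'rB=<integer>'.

m = -1840
d = (-14, -5);  v_rel = (-10, 4),  |v_rel|² = 116
v_rel×d = (-10)·(-5) − (4)·(-14) = 106
since m = R²·116 − 106²:  R² = (11236 + -1840) / 116 = 81
R = √81 = 9  ⇒  r_B = 9 − 4 = 5

rB=5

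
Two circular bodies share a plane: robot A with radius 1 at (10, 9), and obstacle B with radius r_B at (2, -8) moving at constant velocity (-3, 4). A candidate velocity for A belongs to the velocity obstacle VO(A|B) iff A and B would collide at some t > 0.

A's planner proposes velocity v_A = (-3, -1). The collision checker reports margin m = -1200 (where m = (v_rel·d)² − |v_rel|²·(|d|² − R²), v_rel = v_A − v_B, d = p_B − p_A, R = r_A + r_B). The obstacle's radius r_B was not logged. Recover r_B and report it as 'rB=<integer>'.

m = -1200
d = (-8, -17);  v_rel = (0, -5),  |v_rel|² = 25
v_rel×d = (0)·(-17) − (-5)·(-8) = -40
since m = R²·25 − (-40)²:  R² = (1600 + -1200) / 25 = 16
R = √16 = 4  ⇒  r_B = 4 − 1 = 3

rB=3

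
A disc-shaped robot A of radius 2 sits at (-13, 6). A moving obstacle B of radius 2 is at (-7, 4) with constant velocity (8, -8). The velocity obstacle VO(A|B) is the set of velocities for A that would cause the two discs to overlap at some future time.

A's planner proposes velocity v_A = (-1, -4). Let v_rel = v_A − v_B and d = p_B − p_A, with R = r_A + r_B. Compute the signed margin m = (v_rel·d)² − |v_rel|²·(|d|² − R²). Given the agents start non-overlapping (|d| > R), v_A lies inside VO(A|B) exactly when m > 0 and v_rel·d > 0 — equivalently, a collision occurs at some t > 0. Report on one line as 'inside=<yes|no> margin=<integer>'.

d = (6, -2),  |d|² = 40;  R = 2+2 = 4,  c = 40−4² = 24
v_rel = (-9, 4),  |v_rel|² = 97;  v_rel·d = (-9)·(6) + (4)·(-2) = -62
97·t² + 124·t + 24 = 0  ⇒  m = (-62)² − 97·24 = 1516
m = 1516 > 0,  v_rel·d = -62 < 0  ⇒  outside

inside=no margin=1516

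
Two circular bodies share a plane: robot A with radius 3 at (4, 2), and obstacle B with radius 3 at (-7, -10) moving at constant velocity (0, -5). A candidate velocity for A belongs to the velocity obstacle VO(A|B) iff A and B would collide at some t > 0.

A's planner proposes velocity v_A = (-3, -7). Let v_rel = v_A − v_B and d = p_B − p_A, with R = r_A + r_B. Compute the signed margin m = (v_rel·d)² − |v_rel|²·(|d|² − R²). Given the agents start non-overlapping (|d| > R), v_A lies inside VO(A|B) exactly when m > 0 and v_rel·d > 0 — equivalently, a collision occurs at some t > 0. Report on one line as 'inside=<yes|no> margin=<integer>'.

d = (-11, -12),  |d|² = 265;  R = 3+3 = 6,  c = 265−6² = 229
v_rel = (-3, -2),  |v_rel|² = 13;  v_rel·d = (-3)·(-11) + (-2)·(-12) = 57
13·t² − 114·t + 229 = 0  ⇒  m = 57² − 13·229 = 272
m = 272 > 0,  v_rel·d = 57 > 0  ⇒  inside

inside=yes margin=272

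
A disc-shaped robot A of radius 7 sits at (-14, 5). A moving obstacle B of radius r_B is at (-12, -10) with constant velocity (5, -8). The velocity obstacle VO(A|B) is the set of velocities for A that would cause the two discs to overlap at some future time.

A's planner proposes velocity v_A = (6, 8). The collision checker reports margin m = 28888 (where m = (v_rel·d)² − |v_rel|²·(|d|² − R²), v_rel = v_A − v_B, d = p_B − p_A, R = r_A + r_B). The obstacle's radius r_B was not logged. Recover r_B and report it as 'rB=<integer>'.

m = 28888
d = (2, -15);  v_rel = (1, 16),  |v_rel|² = 257
v_rel×d = (1)·(-15) − (16)·(2) = -47
since m = R²·257 − (-47)²:  R² = (2209 + 28888) / 257 = 121
R = √121 = 11  ⇒  r_B = 11 − 7 = 4

rB=4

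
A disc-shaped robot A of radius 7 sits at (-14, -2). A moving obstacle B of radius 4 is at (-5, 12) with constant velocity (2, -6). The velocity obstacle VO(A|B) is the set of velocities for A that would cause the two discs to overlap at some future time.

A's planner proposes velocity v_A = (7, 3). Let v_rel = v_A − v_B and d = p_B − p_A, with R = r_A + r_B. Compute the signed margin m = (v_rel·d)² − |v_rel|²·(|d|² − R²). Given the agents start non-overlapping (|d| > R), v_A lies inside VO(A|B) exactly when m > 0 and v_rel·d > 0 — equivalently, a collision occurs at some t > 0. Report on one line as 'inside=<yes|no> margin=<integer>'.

d = (9, 14),  |d|² = 277;  R = 7+4 = 11,  c = 277−11² = 156
v_rel = (5, 9),  |v_rel|² = 106;  v_rel·d = (5)·(9) + (9)·(14) = 171
106·t² − 342·t + 156 = 0  ⇒  m = 171² − 106·156 = 12705
m = 12705 > 0,  v_rel·d = 171 > 0  ⇒  inside

inside=yes margin=12705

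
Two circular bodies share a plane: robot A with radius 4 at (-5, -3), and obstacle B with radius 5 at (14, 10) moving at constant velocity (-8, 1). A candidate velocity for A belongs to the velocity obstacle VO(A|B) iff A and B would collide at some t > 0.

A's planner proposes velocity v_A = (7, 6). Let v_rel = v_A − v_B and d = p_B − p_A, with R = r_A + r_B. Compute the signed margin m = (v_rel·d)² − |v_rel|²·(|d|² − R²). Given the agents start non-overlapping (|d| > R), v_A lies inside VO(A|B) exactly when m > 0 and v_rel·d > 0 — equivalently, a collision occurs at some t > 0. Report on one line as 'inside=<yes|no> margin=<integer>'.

d = (19, 13),  |d|² = 530;  R = 4+5 = 9,  c = 530−9² = 449
v_rel = (15, 5),  |v_rel|² = 250;  v_rel·d = (15)·(19) + (5)·(13) = 350
250·t² − 700·t + 449 = 0  ⇒  m = 350² − 250·449 = 10250
m = 10250 > 0,  v_rel·d = 350 > 0  ⇒  inside

inside=yes margin=10250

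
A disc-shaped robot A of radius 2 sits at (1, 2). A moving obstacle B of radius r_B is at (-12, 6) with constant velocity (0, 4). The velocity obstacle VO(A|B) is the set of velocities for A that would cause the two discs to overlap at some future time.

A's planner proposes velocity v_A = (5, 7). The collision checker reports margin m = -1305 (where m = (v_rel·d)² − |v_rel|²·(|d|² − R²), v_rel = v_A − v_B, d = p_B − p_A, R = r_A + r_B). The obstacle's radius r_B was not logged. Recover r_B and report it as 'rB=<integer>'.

m = -1305
d = (-13, 4);  v_rel = (5, 3),  |v_rel|² = 34
v_rel×d = (5)·(4) − (3)·(-13) = 59
since m = R²·34 − 59²:  R² = (3481 + -1305) / 34 = 64
R = √64 = 8  ⇒  r_B = 8 − 2 = 6

rB=6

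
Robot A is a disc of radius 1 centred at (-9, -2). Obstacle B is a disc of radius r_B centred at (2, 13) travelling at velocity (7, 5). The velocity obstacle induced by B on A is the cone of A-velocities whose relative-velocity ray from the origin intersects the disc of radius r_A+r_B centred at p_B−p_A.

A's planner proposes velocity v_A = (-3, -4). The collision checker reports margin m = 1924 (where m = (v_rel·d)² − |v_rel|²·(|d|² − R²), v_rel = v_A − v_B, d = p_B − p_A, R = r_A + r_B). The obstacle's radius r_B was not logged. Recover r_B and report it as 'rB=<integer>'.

m = 1924
d = (11, 15);  v_rel = (-10, -9),  |v_rel|² = 181
v_rel×d = (-10)·(15) − (-9)·(11) = -51
since m = R²·181 − (-51)²:  R² = (2601 + 1924) / 181 = 25
R = √25 = 5  ⇒  r_B = 5 − 1 = 4

rB=4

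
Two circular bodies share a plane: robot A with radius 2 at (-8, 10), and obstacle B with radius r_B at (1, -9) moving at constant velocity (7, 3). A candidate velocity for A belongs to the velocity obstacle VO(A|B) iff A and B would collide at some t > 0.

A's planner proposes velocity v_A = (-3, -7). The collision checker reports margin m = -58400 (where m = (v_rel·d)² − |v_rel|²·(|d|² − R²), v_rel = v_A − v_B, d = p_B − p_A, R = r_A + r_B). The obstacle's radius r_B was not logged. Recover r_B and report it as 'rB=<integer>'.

m = -58400
d = (9, -19);  v_rel = (-10, -10),  |v_rel|² = 200
v_rel×d = (-10)·(-19) − (-10)·(9) = 280
since m = R²·200 − 280²:  R² = (78400 + -58400) / 200 = 100
R = √100 = 10  ⇒  r_B = 10 − 2 = 8

rB=8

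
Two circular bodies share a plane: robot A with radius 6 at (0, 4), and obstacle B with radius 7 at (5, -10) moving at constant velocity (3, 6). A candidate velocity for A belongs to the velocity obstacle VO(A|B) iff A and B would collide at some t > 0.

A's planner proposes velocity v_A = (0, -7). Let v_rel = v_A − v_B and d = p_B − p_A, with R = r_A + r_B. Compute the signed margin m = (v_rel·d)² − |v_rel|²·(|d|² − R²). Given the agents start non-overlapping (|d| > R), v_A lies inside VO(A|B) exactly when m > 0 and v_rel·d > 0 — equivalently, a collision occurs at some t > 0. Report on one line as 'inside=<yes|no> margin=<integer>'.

d = (5, -14),  |d|² = 221;  R = 6+7 = 13,  c = 221−13² = 52
v_rel = (-3, -13),  |v_rel|² = 178;  v_rel·d = (-3)·(5) + (-13)·(-14) = 167
178·t² − 334·t + 52 = 0  ⇒  m = 167² − 178·52 = 18633
m = 18633 > 0,  v_rel·d = 167 > 0  ⇒  inside

inside=yes margin=18633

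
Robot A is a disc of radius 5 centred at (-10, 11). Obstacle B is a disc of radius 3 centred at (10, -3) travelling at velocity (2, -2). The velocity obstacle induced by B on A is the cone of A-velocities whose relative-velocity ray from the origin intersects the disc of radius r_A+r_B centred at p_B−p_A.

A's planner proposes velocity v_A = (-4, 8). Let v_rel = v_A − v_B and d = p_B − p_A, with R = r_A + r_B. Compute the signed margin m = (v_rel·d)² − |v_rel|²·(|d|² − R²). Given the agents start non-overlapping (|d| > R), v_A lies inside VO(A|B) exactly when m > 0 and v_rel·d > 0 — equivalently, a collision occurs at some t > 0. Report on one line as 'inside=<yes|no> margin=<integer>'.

d = (20, -14),  |d|² = 596;  R = 5+3 = 8,  c = 596−8² = 532
v_rel = (-6, 10),  |v_rel|² = 136;  v_rel·d = (-6)·(20) + (10)·(-14) = -260
136·t² + 520·t + 532 = 0  ⇒  m = (-260)² − 136·532 = -4752
m = -4752 < 0,  v_rel·d = -260 < 0  ⇒  outside

inside=no margin=-4752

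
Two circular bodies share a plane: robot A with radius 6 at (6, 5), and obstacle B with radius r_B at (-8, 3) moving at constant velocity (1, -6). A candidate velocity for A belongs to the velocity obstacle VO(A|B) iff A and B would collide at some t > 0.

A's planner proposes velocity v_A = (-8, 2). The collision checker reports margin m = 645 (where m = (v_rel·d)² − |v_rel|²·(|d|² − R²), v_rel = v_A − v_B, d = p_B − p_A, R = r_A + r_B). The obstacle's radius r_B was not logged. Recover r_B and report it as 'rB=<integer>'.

m = 645
d = (-14, -2);  v_rel = (-9, 8),  |v_rel|² = 145
v_rel×d = (-9)·(-2) − (8)·(-14) = 130
since m = R²·145 − 130²:  R² = (16900 + 645) / 145 = 121
R = √121 = 11  ⇒  r_B = 11 − 6 = 5

rB=5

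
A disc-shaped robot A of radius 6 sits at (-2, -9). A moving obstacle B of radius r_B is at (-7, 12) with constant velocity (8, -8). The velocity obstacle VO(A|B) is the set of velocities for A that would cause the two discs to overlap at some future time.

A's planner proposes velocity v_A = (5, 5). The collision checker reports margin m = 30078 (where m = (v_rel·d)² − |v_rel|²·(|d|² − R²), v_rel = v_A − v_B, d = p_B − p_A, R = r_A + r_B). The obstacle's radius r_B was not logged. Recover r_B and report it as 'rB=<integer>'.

m = 30078
d = (-5, 21);  v_rel = (-3, 13),  |v_rel|² = 178
v_rel×d = (-3)·(21) − (13)·(-5) = 2
since m = R²·178 − 2²:  R² = (4 + 30078) / 178 = 169
R = √169 = 13  ⇒  r_B = 13 − 6 = 7

rB=7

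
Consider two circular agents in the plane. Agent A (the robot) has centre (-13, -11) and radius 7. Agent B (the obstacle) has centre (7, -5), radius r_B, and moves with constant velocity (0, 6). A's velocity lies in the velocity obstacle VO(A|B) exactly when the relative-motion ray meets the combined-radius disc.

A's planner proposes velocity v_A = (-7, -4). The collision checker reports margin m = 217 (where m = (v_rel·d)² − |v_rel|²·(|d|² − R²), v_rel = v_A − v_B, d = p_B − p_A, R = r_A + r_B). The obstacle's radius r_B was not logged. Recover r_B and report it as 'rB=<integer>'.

m = 217
d = (20, 6);  v_rel = (-7, -10),  |v_rel|² = 149
v_rel×d = (-7)·(6) − (-10)·(20) = 158
since m = R²·149 − 158²:  R² = (24964 + 217) / 149 = 169
R = √169 = 13  ⇒  r_B = 13 − 7 = 6

rB=6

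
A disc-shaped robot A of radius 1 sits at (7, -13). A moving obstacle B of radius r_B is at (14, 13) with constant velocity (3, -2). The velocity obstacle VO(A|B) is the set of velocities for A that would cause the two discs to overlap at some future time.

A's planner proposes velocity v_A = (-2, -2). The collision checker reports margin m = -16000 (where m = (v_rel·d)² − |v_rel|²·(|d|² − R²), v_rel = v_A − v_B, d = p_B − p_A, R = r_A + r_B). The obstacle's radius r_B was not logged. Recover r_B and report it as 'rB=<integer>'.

m = -16000
d = (7, 26);  v_rel = (-5, 0),  |v_rel|² = 25
v_rel×d = (-5)·(26) − (0)·(7) = -130
since m = R²·25 − (-130)²:  R² = (16900 + -16000) / 25 = 36
R = √36 = 6  ⇒  r_B = 6 − 1 = 5

rB=5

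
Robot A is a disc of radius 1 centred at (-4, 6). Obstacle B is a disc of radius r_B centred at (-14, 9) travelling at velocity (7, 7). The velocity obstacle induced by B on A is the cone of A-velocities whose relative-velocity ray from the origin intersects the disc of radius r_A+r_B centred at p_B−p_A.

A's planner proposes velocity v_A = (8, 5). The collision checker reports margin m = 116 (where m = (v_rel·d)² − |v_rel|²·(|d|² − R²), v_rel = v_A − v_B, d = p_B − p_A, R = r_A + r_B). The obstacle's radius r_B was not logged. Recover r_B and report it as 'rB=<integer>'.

m = 116
d = (-10, 3);  v_rel = (1, -2),  |v_rel|² = 5
v_rel×d = (1)·(3) − (-2)·(-10) = -17
since m = R²·5 − (-17)²:  R² = (289 + 116) / 5 = 81
R = √81 = 9  ⇒  r_B = 9 − 1 = 8

rB=8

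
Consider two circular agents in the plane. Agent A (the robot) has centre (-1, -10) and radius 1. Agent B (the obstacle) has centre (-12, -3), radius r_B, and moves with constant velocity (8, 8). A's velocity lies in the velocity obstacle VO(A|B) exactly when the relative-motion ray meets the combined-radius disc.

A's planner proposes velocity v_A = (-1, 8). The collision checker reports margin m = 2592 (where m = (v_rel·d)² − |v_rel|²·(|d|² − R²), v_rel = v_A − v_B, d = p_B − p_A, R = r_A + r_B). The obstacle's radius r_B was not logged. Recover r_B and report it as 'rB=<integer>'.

m = 2592
d = (-11, 7);  v_rel = (-9, 0),  |v_rel|² = 81
v_rel×d = (-9)·(7) − (0)·(-11) = -63
since m = R²·81 − (-63)²:  R² = (3969 + 2592) / 81 = 81
R = √81 = 9  ⇒  r_B = 9 − 1 = 8

rB=8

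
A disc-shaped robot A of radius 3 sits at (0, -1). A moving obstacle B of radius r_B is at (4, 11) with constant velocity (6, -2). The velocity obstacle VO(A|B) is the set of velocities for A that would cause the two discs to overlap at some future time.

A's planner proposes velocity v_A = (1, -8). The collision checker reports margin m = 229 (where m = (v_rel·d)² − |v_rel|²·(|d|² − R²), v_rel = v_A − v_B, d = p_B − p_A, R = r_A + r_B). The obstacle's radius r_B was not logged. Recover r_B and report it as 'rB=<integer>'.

m = 229
d = (4, 12);  v_rel = (-5, -6),  |v_rel|² = 61
v_rel×d = (-5)·(12) − (-6)·(4) = -36
since m = R²·61 − (-36)²:  R² = (1296 + 229) / 61 = 25
R = √25 = 5  ⇒  r_B = 5 − 3 = 2

rB=2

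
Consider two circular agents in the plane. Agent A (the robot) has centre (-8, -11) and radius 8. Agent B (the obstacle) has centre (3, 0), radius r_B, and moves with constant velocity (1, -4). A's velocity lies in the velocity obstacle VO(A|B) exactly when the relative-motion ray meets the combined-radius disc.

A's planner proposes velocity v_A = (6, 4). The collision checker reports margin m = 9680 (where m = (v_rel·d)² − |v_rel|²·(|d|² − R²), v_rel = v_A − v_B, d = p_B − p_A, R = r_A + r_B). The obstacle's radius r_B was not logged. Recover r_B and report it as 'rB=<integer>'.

m = 9680
d = (11, 11);  v_rel = (5, 8),  |v_rel|² = 89
v_rel×d = (5)·(11) − (8)·(11) = -33
since m = R²·89 − (-33)²:  R² = (1089 + 9680) / 89 = 121
R = √121 = 11  ⇒  r_B = 11 − 8 = 3

rB=3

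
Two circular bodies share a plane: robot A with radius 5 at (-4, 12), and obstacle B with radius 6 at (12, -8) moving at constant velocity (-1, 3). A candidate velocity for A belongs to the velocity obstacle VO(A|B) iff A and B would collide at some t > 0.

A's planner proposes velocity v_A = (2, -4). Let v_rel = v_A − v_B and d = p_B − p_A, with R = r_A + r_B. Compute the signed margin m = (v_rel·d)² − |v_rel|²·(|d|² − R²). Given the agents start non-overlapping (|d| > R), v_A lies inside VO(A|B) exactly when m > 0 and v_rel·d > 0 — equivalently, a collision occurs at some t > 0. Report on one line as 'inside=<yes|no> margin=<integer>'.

d = (16, -20),  |d|² = 656;  R = 5+6 = 11,  c = 656−11² = 535
v_rel = (3, -7),  |v_rel|² = 58;  v_rel·d = (3)·(16) + (-7)·(-20) = 188
58·t² − 376·t + 535 = 0  ⇒  m = 188² − 58·535 = 4314
m = 4314 > 0,  v_rel·d = 188 > 0  ⇒  inside

inside=yes margin=4314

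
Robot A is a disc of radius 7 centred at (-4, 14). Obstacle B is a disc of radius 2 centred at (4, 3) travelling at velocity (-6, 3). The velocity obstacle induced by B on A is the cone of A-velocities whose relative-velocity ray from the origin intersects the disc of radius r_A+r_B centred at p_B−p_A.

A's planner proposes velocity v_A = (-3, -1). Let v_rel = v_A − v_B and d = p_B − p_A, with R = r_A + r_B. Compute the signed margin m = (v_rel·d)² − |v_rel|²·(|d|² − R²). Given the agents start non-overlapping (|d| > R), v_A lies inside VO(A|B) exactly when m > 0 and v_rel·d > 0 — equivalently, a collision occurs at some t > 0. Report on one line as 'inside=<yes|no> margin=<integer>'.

d = (8, -11),  |d|² = 185;  R = 7+2 = 9,  c = 185−9² = 104
v_rel = (3, -4),  |v_rel|² = 25;  v_rel·d = (3)·(8) + (-4)·(-11) = 68
25·t² − 136·t + 104 = 0  ⇒  m = 68² − 25·104 = 2024
m = 2024 > 0,  v_rel·d = 68 > 0  ⇒  inside

inside=yes margin=2024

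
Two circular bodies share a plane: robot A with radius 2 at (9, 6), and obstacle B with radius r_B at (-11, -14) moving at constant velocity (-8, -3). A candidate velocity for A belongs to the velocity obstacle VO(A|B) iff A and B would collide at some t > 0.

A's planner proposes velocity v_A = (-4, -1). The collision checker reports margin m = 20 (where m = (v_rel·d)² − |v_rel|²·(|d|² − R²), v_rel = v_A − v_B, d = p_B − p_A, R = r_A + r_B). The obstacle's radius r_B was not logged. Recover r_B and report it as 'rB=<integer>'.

m = 20
d = (-20, -20);  v_rel = (4, 2),  |v_rel|² = 20
v_rel×d = (4)·(-20) − (2)·(-20) = -40
since m = R²·20 − (-40)²:  R² = (1600 + 20) / 20 = 81
R = √81 = 9  ⇒  r_B = 9 − 2 = 7

rB=7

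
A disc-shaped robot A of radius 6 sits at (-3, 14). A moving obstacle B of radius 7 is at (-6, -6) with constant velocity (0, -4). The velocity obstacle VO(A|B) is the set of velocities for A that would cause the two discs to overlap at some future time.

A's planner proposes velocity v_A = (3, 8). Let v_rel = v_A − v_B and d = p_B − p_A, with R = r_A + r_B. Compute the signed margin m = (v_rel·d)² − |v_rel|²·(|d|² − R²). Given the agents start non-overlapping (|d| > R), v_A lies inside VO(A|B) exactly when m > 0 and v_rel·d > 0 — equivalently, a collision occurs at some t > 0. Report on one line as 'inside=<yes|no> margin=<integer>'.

d = (-3, -20),  |d|² = 409;  R = 6+7 = 13,  c = 409−13² = 240
v_rel = (3, 12),  |v_rel|² = 153;  v_rel·d = (3)·(-3) + (12)·(-20) = -249
153·t² + 498·t + 240 = 0  ⇒  m = (-249)² − 153·240 = 25281
m = 25281 > 0,  v_rel·d = -249 < 0  ⇒  outside

inside=no margin=25281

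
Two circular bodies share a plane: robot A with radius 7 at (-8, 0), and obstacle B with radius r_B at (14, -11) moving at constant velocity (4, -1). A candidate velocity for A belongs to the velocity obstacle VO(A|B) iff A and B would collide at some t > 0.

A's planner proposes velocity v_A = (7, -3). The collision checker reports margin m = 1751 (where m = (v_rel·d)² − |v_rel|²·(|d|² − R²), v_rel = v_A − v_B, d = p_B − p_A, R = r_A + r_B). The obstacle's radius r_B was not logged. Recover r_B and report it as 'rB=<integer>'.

m = 1751
d = (22, -11);  v_rel = (3, -2),  |v_rel|² = 13
v_rel×d = (3)·(-11) − (-2)·(22) = 11
since m = R²·13 − 11²:  R² = (121 + 1751) / 13 = 144
R = √144 = 12  ⇒  r_B = 12 − 7 = 5

rB=5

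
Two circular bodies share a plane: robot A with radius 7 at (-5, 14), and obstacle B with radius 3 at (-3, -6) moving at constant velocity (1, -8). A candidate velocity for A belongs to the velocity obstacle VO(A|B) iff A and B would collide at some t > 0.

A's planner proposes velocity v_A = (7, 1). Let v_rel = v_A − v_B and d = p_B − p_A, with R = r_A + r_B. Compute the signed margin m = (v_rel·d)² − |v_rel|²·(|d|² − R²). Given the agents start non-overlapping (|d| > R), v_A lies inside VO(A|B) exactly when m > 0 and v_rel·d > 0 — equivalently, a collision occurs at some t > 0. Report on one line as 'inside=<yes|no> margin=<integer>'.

d = (2, -20),  |d|² = 404;  R = 7+3 = 10,  c = 404−10² = 304
v_rel = (6, 9),  |v_rel|² = 117;  v_rel·d = (6)·(2) + (9)·(-20) = -168
117·t² + 336·t + 304 = 0  ⇒  m = (-168)² − 117·304 = -7344
m = -7344 < 0,  v_rel·d = -168 < 0  ⇒  outside

inside=no margin=-7344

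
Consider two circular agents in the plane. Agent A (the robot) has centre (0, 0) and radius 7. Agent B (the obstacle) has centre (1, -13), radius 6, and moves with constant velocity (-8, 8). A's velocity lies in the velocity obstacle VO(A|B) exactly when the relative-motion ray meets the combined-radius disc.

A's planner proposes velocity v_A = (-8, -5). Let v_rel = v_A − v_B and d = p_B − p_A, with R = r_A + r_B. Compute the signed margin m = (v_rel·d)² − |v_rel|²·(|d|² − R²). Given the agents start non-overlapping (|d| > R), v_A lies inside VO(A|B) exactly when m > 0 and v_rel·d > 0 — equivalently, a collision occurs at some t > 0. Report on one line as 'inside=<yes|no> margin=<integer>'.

d = (1, -13),  |d|² = 170;  R = 7+6 = 13,  c = 170−13² = 1
v_rel = (0, -13),  |v_rel|² = 169;  v_rel·d = (0)·(1) + (-13)·(-13) = 169
169·t² − 338·t + 1 = 0  ⇒  m = 169² − 169·1 = 28392
m = 28392 > 0,  v_rel·d = 169 > 0  ⇒  inside

inside=yes margin=28392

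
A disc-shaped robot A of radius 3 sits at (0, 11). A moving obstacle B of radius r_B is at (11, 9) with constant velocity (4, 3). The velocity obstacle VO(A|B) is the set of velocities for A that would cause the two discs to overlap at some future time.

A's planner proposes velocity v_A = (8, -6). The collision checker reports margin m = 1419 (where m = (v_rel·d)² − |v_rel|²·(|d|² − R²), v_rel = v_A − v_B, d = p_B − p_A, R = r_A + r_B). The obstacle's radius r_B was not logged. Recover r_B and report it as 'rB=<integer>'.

m = 1419
d = (11, -2);  v_rel = (4, -9),  |v_rel|² = 97
v_rel×d = (4)·(-2) − (-9)·(11) = 91
since m = R²·97 − 91²:  R² = (8281 + 1419) / 97 = 100
R = √100 = 10  ⇒  r_B = 10 − 3 = 7

rB=7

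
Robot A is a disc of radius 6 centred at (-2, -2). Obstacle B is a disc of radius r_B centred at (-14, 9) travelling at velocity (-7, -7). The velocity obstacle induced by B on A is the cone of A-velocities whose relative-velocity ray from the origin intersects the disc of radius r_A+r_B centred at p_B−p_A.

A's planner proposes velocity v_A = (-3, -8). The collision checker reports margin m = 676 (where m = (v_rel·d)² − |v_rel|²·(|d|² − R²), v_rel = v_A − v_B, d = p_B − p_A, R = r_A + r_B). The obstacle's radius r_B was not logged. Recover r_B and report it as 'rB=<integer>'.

m = 676
d = (-12, 11);  v_rel = (4, -1),  |v_rel|² = 17
v_rel×d = (4)·(11) − (-1)·(-12) = 32
since m = R²·17 − 32²:  R² = (1024 + 676) / 17 = 100
R = √100 = 10  ⇒  r_B = 10 − 6 = 4

rB=4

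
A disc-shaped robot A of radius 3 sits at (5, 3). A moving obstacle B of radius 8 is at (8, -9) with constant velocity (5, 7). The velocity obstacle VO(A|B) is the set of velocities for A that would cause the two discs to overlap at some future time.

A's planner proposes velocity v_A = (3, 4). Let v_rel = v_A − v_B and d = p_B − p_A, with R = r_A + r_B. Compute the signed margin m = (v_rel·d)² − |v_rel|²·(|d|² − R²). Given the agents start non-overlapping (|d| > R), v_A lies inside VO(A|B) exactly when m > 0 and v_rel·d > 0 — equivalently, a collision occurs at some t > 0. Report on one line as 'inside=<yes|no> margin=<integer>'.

d = (3, -12),  |d|² = 153;  R = 3+8 = 11,  c = 153−11² = 32
v_rel = (-2, -3),  |v_rel|² = 13;  v_rel·d = (-2)·(3) + (-3)·(-12) = 30
13·t² − 60·t + 32 = 0  ⇒  m = 30² − 13·32 = 484
m = 484 > 0,  v_rel·d = 30 > 0  ⇒  inside

inside=yes margin=484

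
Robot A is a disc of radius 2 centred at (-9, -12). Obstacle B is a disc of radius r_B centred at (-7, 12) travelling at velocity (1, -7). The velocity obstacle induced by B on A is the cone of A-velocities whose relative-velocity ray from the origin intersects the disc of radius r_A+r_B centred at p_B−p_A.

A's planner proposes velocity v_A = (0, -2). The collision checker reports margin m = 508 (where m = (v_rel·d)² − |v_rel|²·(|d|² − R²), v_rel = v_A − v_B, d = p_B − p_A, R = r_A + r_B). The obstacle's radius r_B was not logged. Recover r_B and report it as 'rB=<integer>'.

m = 508
d = (2, 24);  v_rel = (-1, 5),  |v_rel|² = 26
v_rel×d = (-1)·(24) − (5)·(2) = -34
since m = R²·26 − (-34)²:  R² = (1156 + 508) / 26 = 64
R = √64 = 8  ⇒  r_B = 8 − 2 = 6

rB=6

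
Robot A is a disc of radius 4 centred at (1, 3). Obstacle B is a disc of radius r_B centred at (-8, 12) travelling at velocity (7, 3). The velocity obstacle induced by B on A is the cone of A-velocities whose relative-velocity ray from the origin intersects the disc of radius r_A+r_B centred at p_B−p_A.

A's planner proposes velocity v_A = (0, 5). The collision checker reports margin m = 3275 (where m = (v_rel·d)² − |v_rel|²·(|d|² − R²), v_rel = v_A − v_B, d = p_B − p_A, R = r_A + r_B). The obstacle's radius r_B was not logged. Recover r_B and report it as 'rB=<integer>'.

m = 3275
d = (-9, 9);  v_rel = (-7, 2),  |v_rel|² = 53
v_rel×d = (-7)·(9) − (2)·(-9) = -45
since m = R²·53 − (-45)²:  R² = (2025 + 3275) / 53 = 100
R = √100 = 10  ⇒  r_B = 10 − 4 = 6

rB=6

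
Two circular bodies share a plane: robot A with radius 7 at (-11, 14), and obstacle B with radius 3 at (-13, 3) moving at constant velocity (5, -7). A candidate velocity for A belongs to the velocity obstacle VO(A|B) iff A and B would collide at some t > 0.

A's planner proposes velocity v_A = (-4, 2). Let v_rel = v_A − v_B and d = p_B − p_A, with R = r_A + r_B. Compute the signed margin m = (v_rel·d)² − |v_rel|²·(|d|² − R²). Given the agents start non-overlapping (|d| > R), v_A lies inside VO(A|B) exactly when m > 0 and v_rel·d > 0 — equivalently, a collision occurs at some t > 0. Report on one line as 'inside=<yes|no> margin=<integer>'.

d = (-2, -11),  |d|² = 125;  R = 7+3 = 10,  c = 125−10² = 25
v_rel = (-9, 9),  |v_rel|² = 162;  v_rel·d = (-9)·(-2) + (9)·(-11) = -81
162·t² + 162·t + 25 = 0  ⇒  m = (-81)² − 162·25 = 2511
m = 2511 > 0,  v_rel·d = -81 < 0  ⇒  outside

inside=no margin=2511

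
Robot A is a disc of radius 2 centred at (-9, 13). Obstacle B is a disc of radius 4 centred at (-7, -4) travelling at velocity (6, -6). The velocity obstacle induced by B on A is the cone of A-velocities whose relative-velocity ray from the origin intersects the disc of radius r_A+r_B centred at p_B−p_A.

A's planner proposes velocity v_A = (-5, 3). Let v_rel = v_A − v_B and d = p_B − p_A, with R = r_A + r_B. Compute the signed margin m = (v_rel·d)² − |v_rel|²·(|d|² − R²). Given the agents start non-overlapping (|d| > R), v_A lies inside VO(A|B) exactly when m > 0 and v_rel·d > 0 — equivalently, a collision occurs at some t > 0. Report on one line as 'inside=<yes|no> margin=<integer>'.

d = (2, -17),  |d|² = 293;  R = 2+4 = 6,  c = 293−6² = 257
v_rel = (-11, 9),  |v_rel|² = 202;  v_rel·d = (-11)·(2) + (9)·(-17) = -175
202·t² + 350·t + 257 = 0  ⇒  m = (-175)² − 202·257 = -21289
m = -21289 < 0,  v_rel·d = -175 < 0  ⇒  outside

inside=no margin=-21289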